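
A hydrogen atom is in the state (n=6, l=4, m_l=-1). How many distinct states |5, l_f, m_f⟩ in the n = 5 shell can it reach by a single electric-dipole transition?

E1 requires Δl = ±1, so l_f ∈ {3, 5}; with 0 ≤ l_f ≤ n_f−1 = 4, the allowed l_f values are {3}.
For l_f = 3: m_f ∈ {m_i−1, m_i, m_i+1} ∩ [−3, 3] = {-2, -1, 0} → 3 states.
Total: 3.

3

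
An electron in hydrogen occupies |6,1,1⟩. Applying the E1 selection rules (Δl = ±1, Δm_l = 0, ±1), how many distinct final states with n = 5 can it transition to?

4

E1 requires Δl = ±1, so l_f ∈ {0, 2}; with 0 ≤ l_f ≤ n_f−1 = 4, the allowed l_f values are {0, 2}.
For l_f = 0: m_f ∈ {m_i−1, m_i, m_i+1} ∩ [−0, 0] = {0} → 1 state.
For l_f = 2: m_f ∈ {m_i−1, m_i, m_i+1} ∩ [−2, 2] = {0, 1, 2} → 3 states.
Total: 4.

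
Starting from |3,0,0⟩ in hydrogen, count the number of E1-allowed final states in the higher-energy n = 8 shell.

E1 requires Δl = ±1, so l_f ∈ {-1, 1}; with 0 ≤ l_f ≤ n_f−1 = 7, the allowed l_f values are {1}.
For l_f = 1: m_f ∈ {m_i−1, m_i, m_i+1} ∩ [−1, 1] = {-1, 0, 1} → 3 states.
Total: 3.

3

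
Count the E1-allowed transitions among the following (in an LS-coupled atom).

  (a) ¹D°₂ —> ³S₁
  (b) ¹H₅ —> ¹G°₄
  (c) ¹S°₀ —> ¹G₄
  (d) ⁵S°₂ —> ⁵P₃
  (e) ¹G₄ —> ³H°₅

2

(a) forbidden (ΔS, ΔL fail)
(b) allowed
(c) forbidden (ΔL, ΔJ fail)
(d) allowed
(e) forbidden (ΔS fails)
Total allowed: 2 of 5.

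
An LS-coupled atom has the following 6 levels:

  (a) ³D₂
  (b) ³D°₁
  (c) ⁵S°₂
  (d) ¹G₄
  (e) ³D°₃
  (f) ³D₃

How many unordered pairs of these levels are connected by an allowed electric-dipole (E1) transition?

(a)–(b): allowed.
(a)–(c): forbidden (ΔS, ΔL).
(a)–(d): forbidden (parity, ΔS, ΔL, ΔJ).
(a)–(e): allowed.
(a)–(f): forbidden (parity).
(b)–(c): forbidden (parity, ΔS, ΔL).
(b)–(d): forbidden (ΔS, ΔL, ΔJ).
(b)–(e): forbidden (parity, ΔJ).
(b)–(f): forbidden (ΔJ).
(c)–(d): forbidden (ΔS, ΔL, ΔJ).
(c)–(e): forbidden (parity, ΔS, ΔL).
(c)–(f): forbidden (ΔS, ΔL).
(d)–(e): forbidden (ΔS, ΔL).
(d)–(f): forbidden (parity, ΔS, ΔL).
(e)–(f): allowed.
Allowed pairs: 3 of 15.

3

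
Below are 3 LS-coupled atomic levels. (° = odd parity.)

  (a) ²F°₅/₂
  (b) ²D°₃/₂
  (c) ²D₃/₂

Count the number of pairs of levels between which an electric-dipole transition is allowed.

(a)–(b): forbidden (parity).
(a)–(c): allowed.
(b)–(c): allowed.
Allowed pairs: 2 of 3.

2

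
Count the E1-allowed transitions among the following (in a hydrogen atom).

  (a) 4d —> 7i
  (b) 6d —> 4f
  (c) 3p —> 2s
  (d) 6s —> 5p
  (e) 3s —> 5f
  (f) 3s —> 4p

4

(a) forbidden — Δl = +4 (E1 requires Δl = ±1)
(b) allowed
(c) allowed
(d) allowed
(e) forbidden — Δl = +3 (E1 requires Δl = ±1)
(f) allowed
Total allowed: 4 of 6.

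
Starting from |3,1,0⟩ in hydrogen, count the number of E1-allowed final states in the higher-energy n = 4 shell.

E1 requires Δl = ±1, so l_f ∈ {0, 2}; with 0 ≤ l_f ≤ n_f−1 = 3, the allowed l_f values are {0, 2}.
For l_f = 0: m_f ∈ {m_i−1, m_i, m_i+1} ∩ [−0, 0] = {0} → 1 state.
For l_f = 2: m_f ∈ {m_i−1, m_i, m_i+1} ∩ [−2, 2] = {-1, 0, 1} → 3 states.
Total: 4.

4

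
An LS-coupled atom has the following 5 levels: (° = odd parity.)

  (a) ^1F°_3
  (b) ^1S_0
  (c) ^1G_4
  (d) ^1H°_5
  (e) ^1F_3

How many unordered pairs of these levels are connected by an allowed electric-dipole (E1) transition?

(a)–(b): forbidden (ΔL, ΔJ).
(a)–(c): allowed.
(a)–(d): forbidden (parity, ΔL, ΔJ).
(a)–(e): allowed.
(b)–(c): forbidden (parity, ΔL, ΔJ).
(b)–(d): forbidden (ΔL, ΔJ).
(b)–(e): forbidden (parity, ΔL, ΔJ).
(c)–(d): allowed.
(c)–(e): forbidden (parity).
(d)–(e): forbidden (ΔL, ΔJ).
Allowed pairs: 3 of 10.

3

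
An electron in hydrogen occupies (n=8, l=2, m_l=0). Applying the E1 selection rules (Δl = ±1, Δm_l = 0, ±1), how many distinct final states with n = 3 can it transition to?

3

E1 requires Δl = ±1, so l_f ∈ {1, 3}; with 0 ≤ l_f ≤ n_f−1 = 2, the allowed l_f values are {1}.
For l_f = 1: m_f ∈ {m_i−1, m_i, m_i+1} ∩ [−1, 1] = {-1, 0, 1} → 3 states.
Total: 3.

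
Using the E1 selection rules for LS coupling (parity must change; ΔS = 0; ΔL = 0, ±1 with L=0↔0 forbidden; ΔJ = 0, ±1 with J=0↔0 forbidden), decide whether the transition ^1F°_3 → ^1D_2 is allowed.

Initial level: S=0, L=3, J=3, parity odd. Final level: S=0, L=2, J=2, parity even.
Parity must change: odd → even — passes.
ΔS = 0: S: 0 → 0 — passes.
ΔL = 0, ±1 (not L=0↔0): L: 3 → 2, ΔL = -1 — passes.
ΔJ = 0, ±1 (not J=0↔0): J: 3 → 2, ΔJ = -1 — passes.
All four E1 rules are satisfied.

allowed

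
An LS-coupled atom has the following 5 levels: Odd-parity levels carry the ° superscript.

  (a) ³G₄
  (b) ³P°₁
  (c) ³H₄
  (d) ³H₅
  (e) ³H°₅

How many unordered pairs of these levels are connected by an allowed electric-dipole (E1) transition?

(a)–(b): forbidden (ΔL, ΔJ).
(a)–(c): forbidden (parity).
(a)–(d): forbidden (parity).
(a)–(e): allowed.
(b)–(c): forbidden (ΔL, ΔJ).
(b)–(d): forbidden (ΔL, ΔJ).
(b)–(e): forbidden (parity, ΔL, ΔJ).
(c)–(d): forbidden (parity).
(c)–(e): allowed.
(d)–(e): allowed.
Allowed pairs: 3 of 10.

3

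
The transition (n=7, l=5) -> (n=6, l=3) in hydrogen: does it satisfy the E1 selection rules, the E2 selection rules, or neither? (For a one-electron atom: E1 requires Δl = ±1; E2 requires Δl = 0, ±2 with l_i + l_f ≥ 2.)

Δl = 3 − 5 = -2; l_i + l_f = 8.
E1 (Δl = ±1): not satisfied.
E2 (Δl = 0,±2, l_i+l_f ≥ 2): satisfied.

E2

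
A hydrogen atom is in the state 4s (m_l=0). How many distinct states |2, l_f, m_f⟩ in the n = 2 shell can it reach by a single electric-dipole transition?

3

E1 requires Δl = ±1, so l_f ∈ {-1, 1}; with 0 ≤ l_f ≤ n_f−1 = 1, the allowed l_f values are {1}.
For l_f = 1: m_f ∈ {m_i−1, m_i, m_i+1} ∩ [−1, 1] = {-1, 0, 1} → 3 states.
Total: 3.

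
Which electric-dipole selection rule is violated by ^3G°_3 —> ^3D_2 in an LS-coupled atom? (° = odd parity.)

Initial level: S=1, L=4, J=3, parity odd. Final level: S=1, L=2, J=2, parity even.
ΔJ = 0, ±1 (not J=0↔0): J: 3 → 2, ΔJ = -1 — ok.
Parity must change: odd → even — ok.
ΔL = 0, ±1 (not L=0↔0): L: 4 → 2, ΔL = -2 — fails.
ΔS = 0: S: 1 → 1 — ok.

the ΔL = 0, ±1 rule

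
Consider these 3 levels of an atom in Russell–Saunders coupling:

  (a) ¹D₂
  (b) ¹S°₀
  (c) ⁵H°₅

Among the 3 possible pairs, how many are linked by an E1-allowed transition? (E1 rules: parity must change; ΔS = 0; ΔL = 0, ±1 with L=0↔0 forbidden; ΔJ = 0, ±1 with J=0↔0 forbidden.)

0

(a)–(b): forbidden (ΔL, ΔJ).
(a)–(c): forbidden (ΔS, ΔL, ΔJ).
(b)–(c): forbidden (parity, ΔS, ΔL, ΔJ).
Allowed pairs: 0 of 3.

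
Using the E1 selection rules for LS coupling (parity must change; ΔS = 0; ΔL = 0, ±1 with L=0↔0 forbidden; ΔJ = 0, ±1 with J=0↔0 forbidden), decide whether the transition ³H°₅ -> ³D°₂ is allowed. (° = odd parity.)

forbidden

Reading off the term symbols: S 1→1, L 5→2, J 5→2, parity odd→odd.
Parity must change: odd → odd — violated.
ΔS = 0: S: 1 → 1 — satisfied.
ΔL = 0, ±1 (not L=0↔0): L: 5 → 2, ΔL = -3 — violated.
ΔJ = 0, ±1 (not J=0↔0): J: 5 → 2, ΔJ = -3 — violated.
Rule(s) violated: parity, ΔL, ΔJ.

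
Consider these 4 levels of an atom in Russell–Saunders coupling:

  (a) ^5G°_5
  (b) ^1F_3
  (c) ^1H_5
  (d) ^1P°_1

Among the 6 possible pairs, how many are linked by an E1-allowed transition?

(a)–(b): forbidden (ΔS, ΔJ).
(a)–(c): forbidden (ΔS).
(a)–(d): forbidden (parity, ΔS, ΔL, ΔJ).
(b)–(c): forbidden (parity, ΔL, ΔJ).
(b)–(d): forbidden (ΔL, ΔJ).
(c)–(d): forbidden (ΔL, ΔJ).
Allowed pairs: 0 of 6.

0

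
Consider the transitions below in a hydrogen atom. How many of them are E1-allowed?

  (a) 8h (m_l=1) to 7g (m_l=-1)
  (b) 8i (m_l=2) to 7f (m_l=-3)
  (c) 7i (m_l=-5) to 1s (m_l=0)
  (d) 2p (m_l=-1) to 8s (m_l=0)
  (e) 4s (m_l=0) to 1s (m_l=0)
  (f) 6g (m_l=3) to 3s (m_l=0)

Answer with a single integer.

(a) forbidden — Δm_l = -2 (E1 requires Δm_l = 0, ±1)
(b) forbidden — Δl = -3 (E1 requires Δl = ±1); Δm_l = -5 (E1 requires Δm_l = 0, ±1)
(c) forbidden — Δl = -6 (E1 requires Δl = ±1); Δm_l = +5 (E1 requires Δm_l = 0, ±1)
(d) allowed
(e) forbidden — Δl = +0 (E1 requires Δl = ±1)
(f) forbidden — Δl = -4 (E1 requires Δl = ±1); Δm_l = -3 (E1 requires Δm_l = 0, ±1)
Total allowed: 1 of 6.

1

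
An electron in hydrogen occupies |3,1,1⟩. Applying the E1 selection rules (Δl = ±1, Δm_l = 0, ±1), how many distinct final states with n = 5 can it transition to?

4

E1 requires Δl = ±1, so l_f ∈ {0, 2}; with 0 ≤ l_f ≤ n_f−1 = 4, the allowed l_f values are {0, 2}.
For l_f = 0: m_f ∈ {m_i−1, m_i, m_i+1} ∩ [−0, 0] = {0} → 1 state.
For l_f = 2: m_f ∈ {m_i−1, m_i, m_i+1} ∩ [−2, 2] = {0, 1, 2} → 3 states.
Total: 4.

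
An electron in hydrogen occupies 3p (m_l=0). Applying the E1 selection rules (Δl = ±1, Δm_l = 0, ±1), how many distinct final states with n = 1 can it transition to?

E1 requires Δl = ±1, so l_f ∈ {0, 2}; with 0 ≤ l_f ≤ n_f−1 = 0, the allowed l_f values are {0}.
For l_f = 0: m_f ∈ {m_i−1, m_i, m_i+1} ∩ [−0, 0] = {0} → 1 state.
Total: 1.

1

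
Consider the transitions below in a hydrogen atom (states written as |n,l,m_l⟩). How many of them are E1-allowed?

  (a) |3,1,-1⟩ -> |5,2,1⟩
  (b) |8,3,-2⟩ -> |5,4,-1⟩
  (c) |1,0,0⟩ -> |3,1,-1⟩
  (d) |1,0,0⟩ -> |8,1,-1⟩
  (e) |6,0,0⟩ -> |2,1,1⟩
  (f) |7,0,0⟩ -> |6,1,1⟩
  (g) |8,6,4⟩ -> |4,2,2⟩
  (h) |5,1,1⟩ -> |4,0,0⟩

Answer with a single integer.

(a) forbidden — Δm_l = +2 (E1 requires Δm_l = 0, ±1)
(b) allowed
(c) allowed
(d) allowed
(e) allowed
(f) allowed
(g) forbidden — Δl = -4 (E1 requires Δl = ±1); Δm_l = -2 (E1 requires Δm_l = 0, ±1)
(h) allowed
Total allowed: 6 of 8.

6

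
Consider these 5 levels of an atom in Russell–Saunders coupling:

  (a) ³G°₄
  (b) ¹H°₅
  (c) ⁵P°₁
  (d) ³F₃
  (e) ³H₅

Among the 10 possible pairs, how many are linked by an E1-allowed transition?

2

(a)–(b): forbidden (parity, ΔS).
(a)–(c): forbidden (parity, ΔS, ΔL, ΔJ).
(a)–(d): allowed.
(a)–(e): allowed.
(b)–(c): forbidden (parity, ΔS, ΔL, ΔJ).
(b)–(d): forbidden (ΔS, ΔL, ΔJ).
(b)–(e): forbidden (ΔS).
(c)–(d): forbidden (ΔS, ΔL, ΔJ).
(c)–(e): forbidden (ΔS, ΔL, ΔJ).
(d)–(e): forbidden (parity, ΔL, ΔJ).
Allowed pairs: 2 of 10.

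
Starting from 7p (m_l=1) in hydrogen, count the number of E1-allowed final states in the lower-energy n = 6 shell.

4

E1 requires Δl = ±1, so l_f ∈ {0, 2}; with 0 ≤ l_f ≤ n_f−1 = 5, the allowed l_f values are {0, 2}.
For l_f = 0: m_f ∈ {m_i−1, m_i, m_i+1} ∩ [−0, 0] = {0} → 1 state.
For l_f = 2: m_f ∈ {m_i−1, m_i, m_i+1} ∩ [−2, 2] = {0, 1, 2} → 3 states.
Total: 4.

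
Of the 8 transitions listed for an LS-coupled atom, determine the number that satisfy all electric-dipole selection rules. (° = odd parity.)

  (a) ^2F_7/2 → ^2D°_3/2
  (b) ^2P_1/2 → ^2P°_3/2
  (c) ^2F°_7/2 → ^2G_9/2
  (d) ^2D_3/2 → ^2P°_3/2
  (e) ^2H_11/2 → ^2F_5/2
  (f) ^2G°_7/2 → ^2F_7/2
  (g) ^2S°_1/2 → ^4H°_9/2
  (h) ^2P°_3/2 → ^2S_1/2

5

(a) forbidden (ΔJ fails)
(b) allowed
(c) allowed
(d) allowed
(e) forbidden (parity, ΔL, ΔJ fail)
(f) allowed
(g) forbidden (parity, ΔS, ΔL, ΔJ fail)
(h) allowed
Total allowed: 5 of 8.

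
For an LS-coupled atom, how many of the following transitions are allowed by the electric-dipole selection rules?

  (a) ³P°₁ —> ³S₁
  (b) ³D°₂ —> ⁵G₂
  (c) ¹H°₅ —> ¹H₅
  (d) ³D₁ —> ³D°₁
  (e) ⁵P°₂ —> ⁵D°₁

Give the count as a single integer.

(a) allowed
(b) forbidden (ΔS, ΔL fail)
(c) allowed
(d) allowed
(e) forbidden (parity fails)
Total allowed: 3 of 5.

3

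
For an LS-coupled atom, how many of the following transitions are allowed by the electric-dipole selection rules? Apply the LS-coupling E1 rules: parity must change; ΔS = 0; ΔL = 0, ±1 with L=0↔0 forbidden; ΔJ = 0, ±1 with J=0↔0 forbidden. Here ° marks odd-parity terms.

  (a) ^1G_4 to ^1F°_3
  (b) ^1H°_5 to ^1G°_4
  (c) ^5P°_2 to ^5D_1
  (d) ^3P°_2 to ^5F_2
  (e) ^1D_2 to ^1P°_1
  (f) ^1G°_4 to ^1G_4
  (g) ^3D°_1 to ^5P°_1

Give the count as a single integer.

(a) allowed
(b) forbidden (parity fails)
(c) allowed
(d) forbidden (ΔS, ΔL fail)
(e) allowed
(f) allowed
(g) forbidden (parity, ΔS fail)
Total allowed: 4 of 7.

4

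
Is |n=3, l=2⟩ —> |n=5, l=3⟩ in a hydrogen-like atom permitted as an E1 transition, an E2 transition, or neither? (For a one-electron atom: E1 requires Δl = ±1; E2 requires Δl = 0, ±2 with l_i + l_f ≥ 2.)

Δl = 3 − 2 = +1; l_i + l_f = 5.
E1 (Δl = ±1): satisfied.
E2 (Δl = 0,±2, l_i+l_f ≥ 2): not satisfied.

E1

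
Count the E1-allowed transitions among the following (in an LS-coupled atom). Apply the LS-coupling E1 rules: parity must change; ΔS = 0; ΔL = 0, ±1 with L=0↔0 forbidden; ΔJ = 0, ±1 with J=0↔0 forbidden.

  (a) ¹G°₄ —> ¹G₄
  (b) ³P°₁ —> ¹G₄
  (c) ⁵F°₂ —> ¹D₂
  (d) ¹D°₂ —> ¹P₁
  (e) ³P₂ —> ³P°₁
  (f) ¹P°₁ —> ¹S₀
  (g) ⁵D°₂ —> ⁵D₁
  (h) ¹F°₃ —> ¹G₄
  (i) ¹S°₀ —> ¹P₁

7

(a) allowed
(b) forbidden (ΔS, ΔL, ΔJ fail)
(c) forbidden (ΔS fails)
(d) allowed
(e) allowed
(f) allowed
(g) allowed
(h) allowed
(i) allowed
Total allowed: 7 of 9.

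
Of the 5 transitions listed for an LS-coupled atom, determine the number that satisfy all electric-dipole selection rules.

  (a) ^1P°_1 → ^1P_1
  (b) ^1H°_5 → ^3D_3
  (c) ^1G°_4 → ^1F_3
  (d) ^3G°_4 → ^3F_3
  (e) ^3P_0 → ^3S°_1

4

(a) allowed
(b) forbidden (ΔS, ΔL, ΔJ fail)
(c) allowed
(d) allowed
(e) allowed
Total allowed: 4 of 5.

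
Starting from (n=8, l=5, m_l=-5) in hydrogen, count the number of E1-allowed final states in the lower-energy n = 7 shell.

4

E1 requires Δl = ±1, so l_f ∈ {4, 6}; with 0 ≤ l_f ≤ n_f−1 = 6, the allowed l_f values are {4, 6}.
For l_f = 4: m_f ∈ {m_i−1, m_i, m_i+1} ∩ [−4, 4] = {-4} → 1 state.
For l_f = 6: m_f ∈ {m_i−1, m_i, m_i+1} ∩ [−6, 6] = {-6, -5, -4} → 3 states.
Total: 4.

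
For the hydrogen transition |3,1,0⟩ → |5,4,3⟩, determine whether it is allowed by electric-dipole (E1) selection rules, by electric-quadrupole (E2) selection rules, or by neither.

neither

Δl = 4 − 1 = +3; l_i + l_f = 5.
Δm_l = +3.
E1 (Δl = ±1, |Δm_l| ≤ 1): not satisfied.
E2 (Δl = 0,±2, l_i+l_f ≥ 2, |Δm_l| ≤ 2): not satisfied.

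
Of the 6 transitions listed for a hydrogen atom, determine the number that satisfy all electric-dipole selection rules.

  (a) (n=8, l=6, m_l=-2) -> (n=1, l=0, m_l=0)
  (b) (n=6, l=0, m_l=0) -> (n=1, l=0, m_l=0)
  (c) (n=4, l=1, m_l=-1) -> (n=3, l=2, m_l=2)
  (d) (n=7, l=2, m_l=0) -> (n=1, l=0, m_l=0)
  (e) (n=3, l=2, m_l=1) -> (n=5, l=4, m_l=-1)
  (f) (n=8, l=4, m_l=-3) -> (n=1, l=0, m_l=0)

(a) forbidden — Δl = -6 (E1 requires Δl = ±1); Δm_l = +2 (E1 requires Δm_l = 0, ±1)
(b) forbidden — Δl = +0 (E1 requires Δl = ±1)
(c) forbidden — Δm_l = +3 (E1 requires Δm_l = 0, ±1)
(d) forbidden — Δl = -2 (E1 requires Δl = ±1)
(e) forbidden — Δl = +2 (E1 requires Δl = ±1); Δm_l = -2 (E1 requires Δm_l = 0, ±1)
(f) forbidden — Δl = -4 (E1 requires Δl = ±1); Δm_l = +3 (E1 requires Δm_l = 0, ±1)
Total allowed: 0 of 6.

0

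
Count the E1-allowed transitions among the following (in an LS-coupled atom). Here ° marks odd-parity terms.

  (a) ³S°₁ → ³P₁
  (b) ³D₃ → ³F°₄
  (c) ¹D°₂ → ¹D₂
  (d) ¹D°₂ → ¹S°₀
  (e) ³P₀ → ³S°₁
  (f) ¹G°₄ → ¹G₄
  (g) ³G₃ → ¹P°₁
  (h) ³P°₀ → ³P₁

(a) allowed
(b) allowed
(c) allowed
(d) forbidden (parity, ΔL, ΔJ fail)
(e) allowed
(f) allowed
(g) forbidden (ΔS, ΔL, ΔJ fail)
(h) allowed
Total allowed: 6 of 8.

6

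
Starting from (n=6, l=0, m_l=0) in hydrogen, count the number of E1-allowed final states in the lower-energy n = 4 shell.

E1 requires Δl = ±1, so l_f ∈ {-1, 1}; with 0 ≤ l_f ≤ n_f−1 = 3, the allowed l_f values are {1}.
For l_f = 1: m_f ∈ {m_i−1, m_i, m_i+1} ∩ [−1, 1] = {-1, 0, 1} → 3 states.
Total: 3.

3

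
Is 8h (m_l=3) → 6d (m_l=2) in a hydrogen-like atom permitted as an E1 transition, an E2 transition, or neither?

Δl = 2 − 5 = -3; l_i + l_f = 7.
Δm_l = -1.
E1 (Δl = ±1, |Δm_l| ≤ 1): not satisfied.
E2 (Δl = 0,±2, l_i+l_f ≥ 2, |Δm_l| ≤ 2): not satisfied.

neither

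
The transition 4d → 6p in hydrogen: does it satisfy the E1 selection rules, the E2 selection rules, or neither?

E1

Δl = 1 − 2 = -1; l_i + l_f = 3.
E1 (Δl = ±1): satisfied.
E2 (Δl = 0,±2, l_i+l_f ≥ 2): not satisfied.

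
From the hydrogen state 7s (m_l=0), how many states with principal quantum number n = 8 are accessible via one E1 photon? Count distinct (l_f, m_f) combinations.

E1 requires Δl = ±1, so l_f ∈ {-1, 1}; with 0 ≤ l_f ≤ n_f−1 = 7, the allowed l_f values are {1}.
For l_f = 1: m_f ∈ {m_i−1, m_i, m_i+1} ∩ [−1, 1] = {-1, 0, 1} → 3 states.
Total: 3.

3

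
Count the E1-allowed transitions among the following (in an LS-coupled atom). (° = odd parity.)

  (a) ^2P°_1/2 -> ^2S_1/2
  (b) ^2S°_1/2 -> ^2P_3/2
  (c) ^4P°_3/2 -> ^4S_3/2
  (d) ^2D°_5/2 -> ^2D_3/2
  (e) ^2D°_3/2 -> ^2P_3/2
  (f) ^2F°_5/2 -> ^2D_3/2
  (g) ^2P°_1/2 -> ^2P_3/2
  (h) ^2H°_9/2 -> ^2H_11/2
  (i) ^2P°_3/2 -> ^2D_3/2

9

(a) allowed
(b) allowed
(c) allowed
(d) allowed
(e) allowed
(f) allowed
(g) allowed
(h) allowed
(i) allowed
Total allowed: 9 of 9.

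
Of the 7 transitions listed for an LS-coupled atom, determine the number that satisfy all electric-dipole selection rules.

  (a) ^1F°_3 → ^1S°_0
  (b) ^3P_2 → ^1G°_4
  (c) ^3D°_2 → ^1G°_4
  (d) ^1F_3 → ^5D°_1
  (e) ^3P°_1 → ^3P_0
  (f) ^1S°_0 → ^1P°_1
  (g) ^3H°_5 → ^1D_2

1

(a) forbidden (parity, ΔL, ΔJ fail)
(b) forbidden (ΔS, ΔL, ΔJ fail)
(c) forbidden (parity, ΔS, ΔL, ΔJ fail)
(d) forbidden (ΔS, ΔJ fail)
(e) allowed
(f) forbidden (parity fails)
(g) forbidden (ΔS, ΔL, ΔJ fail)
Total allowed: 1 of 7.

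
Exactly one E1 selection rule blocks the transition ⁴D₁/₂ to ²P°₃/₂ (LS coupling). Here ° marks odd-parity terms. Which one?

Reading off the term symbols: S 3/2→1/2, L 2→1, J 1/2→3/2, parity even→odd.
Parity must change: even → odd — ok.
ΔS = 0: S: 3/2 → 1/2 — fails.
ΔL = 0, ±1 (not L=0↔0): L: 2 → 1, ΔL = -1 — ok.
ΔJ = 0, ±1 (not J=0↔0): J: 1/2 → 3/2, ΔJ = +1 — ok.

the ΔS = 0 rule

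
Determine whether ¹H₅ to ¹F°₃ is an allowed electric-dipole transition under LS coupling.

Reading off the term symbols: S 0→0, L 5→3, J 5→3, parity even→odd.
Parity must change: even → odd — ok.
ΔS = 0: S: 0 → 0 — ok.
ΔL = 0, ±1 (not L=0↔0): L: 5 → 3, ΔL = -2 — fails.
ΔJ = 0, ±1 (not J=0↔0): J: 5 → 3, ΔJ = -2 — fails.
Rule(s) violated: ΔL, ΔJ.

forbidden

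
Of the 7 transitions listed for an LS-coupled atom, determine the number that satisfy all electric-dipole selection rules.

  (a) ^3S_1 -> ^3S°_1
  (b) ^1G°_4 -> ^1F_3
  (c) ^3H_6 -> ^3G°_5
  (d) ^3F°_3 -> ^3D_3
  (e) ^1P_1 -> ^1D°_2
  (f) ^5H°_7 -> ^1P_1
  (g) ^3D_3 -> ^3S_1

(a) forbidden (ΔL fails)
(b) allowed
(c) allowed
(d) allowed
(e) allowed
(f) forbidden (ΔS, ΔL, ΔJ fail)
(g) forbidden (parity, ΔL, ΔJ fail)
Total allowed: 4 of 7.

4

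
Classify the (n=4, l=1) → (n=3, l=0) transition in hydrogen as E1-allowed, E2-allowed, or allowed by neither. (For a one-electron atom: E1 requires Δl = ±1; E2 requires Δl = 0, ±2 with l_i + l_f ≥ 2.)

Δl = 0 − 1 = -1; l_i + l_f = 1.
E1 (Δl = ±1): satisfied.
E2 (Δl = 0,±2, l_i+l_f ≥ 2): not satisfied.

E1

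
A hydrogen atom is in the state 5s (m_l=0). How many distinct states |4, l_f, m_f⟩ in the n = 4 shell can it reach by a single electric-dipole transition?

E1 requires Δl = ±1, so l_f ∈ {-1, 1}; with 0 ≤ l_f ≤ n_f−1 = 3, the allowed l_f values are {1}.
For l_f = 1: m_f ∈ {m_i−1, m_i, m_i+1} ∩ [−1, 1] = {-1, 0, 1} → 3 states.
Total: 3.

3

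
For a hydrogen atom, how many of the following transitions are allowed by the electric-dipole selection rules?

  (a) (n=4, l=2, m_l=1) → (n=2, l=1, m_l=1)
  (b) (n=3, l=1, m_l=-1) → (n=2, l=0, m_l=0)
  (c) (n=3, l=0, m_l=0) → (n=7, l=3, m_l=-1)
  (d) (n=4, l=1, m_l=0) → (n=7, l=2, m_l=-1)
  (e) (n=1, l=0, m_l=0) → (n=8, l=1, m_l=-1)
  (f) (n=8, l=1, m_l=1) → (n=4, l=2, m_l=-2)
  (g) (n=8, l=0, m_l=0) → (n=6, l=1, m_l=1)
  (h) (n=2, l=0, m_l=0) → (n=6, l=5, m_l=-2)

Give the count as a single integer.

(a) allowed
(b) allowed
(c) forbidden — Δl = +3 (E1 requires Δl = ±1)
(d) allowed
(e) allowed
(f) forbidden — Δm_l = -3 (E1 requires Δm_l = 0, ±1)
(g) allowed
(h) forbidden — Δl = +5 (E1 requires Δl = ±1); Δm_l = -2 (E1 requires Δm_l = 0, ±1)
Total allowed: 5 of 8.

5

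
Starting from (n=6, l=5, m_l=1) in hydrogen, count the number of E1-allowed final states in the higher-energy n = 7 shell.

E1 requires Δl = ±1, so l_f ∈ {4, 6}; with 0 ≤ l_f ≤ n_f−1 = 6, the allowed l_f values are {4, 6}.
For l_f = 4: m_f ∈ {m_i−1, m_i, m_i+1} ∩ [−4, 4] = {0, 1, 2} → 3 states.
For l_f = 6: m_f ∈ {m_i−1, m_i, m_i+1} ∩ [−6, 6] = {0, 1, 2} → 3 states.
Total: 6.

6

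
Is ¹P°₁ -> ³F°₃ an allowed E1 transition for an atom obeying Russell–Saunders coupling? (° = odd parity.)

Reading off the term symbols: S 0→1, L 1→3, J 1→3, parity odd→odd.
Parity must change: odd → odd — fails.
ΔS = 0: S: 0 → 1 — fails.
ΔL = 0, ±1 (not L=0↔0): L: 1 → 3, ΔL = +2 — fails.
ΔJ = 0, ±1 (not J=0↔0): J: 1 → 3, ΔJ = +2 — fails.
Rule(s) violated: parity, ΔS, ΔL, ΔJ.

forbidden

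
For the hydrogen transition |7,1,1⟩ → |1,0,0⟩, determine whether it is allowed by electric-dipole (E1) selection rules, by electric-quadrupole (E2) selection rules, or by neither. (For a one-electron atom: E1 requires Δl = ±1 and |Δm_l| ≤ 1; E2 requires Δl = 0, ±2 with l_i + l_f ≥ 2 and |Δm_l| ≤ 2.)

Δl = 0 − 1 = -1; l_i + l_f = 1.
Δm_l = -1.
E1 (Δl = ±1, |Δm_l| ≤ 1): satisfied.
E2 (Δl = 0,±2, l_i+l_f ≥ 2, |Δm_l| ≤ 2): not satisfied.

E1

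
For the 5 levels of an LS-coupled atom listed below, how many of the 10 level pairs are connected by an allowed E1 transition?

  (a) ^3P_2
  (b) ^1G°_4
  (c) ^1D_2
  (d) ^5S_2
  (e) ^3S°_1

1

(a)–(b): forbidden (ΔS, ΔL, ΔJ).
(a)–(c): forbidden (parity, ΔS).
(a)–(d): forbidden (parity, ΔS).
(a)–(e): allowed.
(b)–(c): forbidden (ΔL, ΔJ).
(b)–(d): forbidden (ΔS, ΔL, ΔJ).
(b)–(e): forbidden (parity, ΔS, ΔL, ΔJ).
(c)–(d): forbidden (parity, ΔS, ΔL).
(c)–(e): forbidden (ΔS, ΔL).
(d)–(e): forbidden (ΔS, ΔL).
Allowed pairs: 1 of 10.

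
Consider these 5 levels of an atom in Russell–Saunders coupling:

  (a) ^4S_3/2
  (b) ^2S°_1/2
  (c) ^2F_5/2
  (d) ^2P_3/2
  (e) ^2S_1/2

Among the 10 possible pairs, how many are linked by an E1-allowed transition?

1

(a)–(b): forbidden (ΔS, ΔL).
(a)–(c): forbidden (parity, ΔS, ΔL).
(a)–(d): forbidden (parity, ΔS).
(a)–(e): forbidden (parity, ΔS, ΔL).
(b)–(c): forbidden (ΔL, ΔJ).
(b)–(d): allowed.
(b)–(e): forbidden (ΔL).
(c)–(d): forbidden (parity, ΔL).
(c)–(e): forbidden (parity, ΔL, ΔJ).
(d)–(e): forbidden (parity).
Allowed pairs: 1 of 10.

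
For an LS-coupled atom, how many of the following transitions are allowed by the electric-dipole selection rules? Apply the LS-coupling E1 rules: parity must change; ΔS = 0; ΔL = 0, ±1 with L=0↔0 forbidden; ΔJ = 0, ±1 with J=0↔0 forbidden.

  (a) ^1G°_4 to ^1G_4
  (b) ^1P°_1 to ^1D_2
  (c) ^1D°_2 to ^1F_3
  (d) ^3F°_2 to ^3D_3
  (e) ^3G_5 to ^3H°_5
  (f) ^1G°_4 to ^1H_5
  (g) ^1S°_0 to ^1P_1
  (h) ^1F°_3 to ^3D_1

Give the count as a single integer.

(a) allowed
(b) allowed
(c) allowed
(d) allowed
(e) allowed
(f) allowed
(g) allowed
(h) forbidden (ΔS, ΔJ fail)
Total allowed: 7 of 8.

7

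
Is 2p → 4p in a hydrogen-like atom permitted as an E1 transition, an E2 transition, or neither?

E2

Δl = 1 − 1 = +0; l_i + l_f = 2.
E1 (Δl = ±1): not satisfied.
E2 (Δl = 0,±2, l_i+l_f ≥ 2): satisfied.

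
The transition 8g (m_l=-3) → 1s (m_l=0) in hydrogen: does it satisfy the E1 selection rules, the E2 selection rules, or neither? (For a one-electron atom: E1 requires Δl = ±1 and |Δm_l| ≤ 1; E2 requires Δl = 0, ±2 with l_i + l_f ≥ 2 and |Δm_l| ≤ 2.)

Δl = 0 − 4 = -4; l_i + l_f = 4.
Δm_l = +3.
E1 (Δl = ±1, |Δm_l| ≤ 1): not satisfied.
E2 (Δl = 0,±2, l_i+l_f ≥ 2, |Δm_l| ≤ 2): not satisfied.

neither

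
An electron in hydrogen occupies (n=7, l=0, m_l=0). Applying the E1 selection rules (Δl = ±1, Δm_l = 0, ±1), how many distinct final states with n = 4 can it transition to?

E1 requires Δl = ±1, so l_f ∈ {-1, 1}; with 0 ≤ l_f ≤ n_f−1 = 3, the allowed l_f values are {1}.
For l_f = 1: m_f ∈ {m_i−1, m_i, m_i+1} ∩ [−1, 1] = {-1, 0, 1} → 3 states.
Total: 3.

3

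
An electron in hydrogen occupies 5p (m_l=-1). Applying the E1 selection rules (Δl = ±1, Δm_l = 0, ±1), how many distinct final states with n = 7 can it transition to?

E1 requires Δl = ±1, so l_f ∈ {0, 2}; with 0 ≤ l_f ≤ n_f−1 = 6, the allowed l_f values are {0, 2}.
For l_f = 0: m_f ∈ {m_i−1, m_i, m_i+1} ∩ [−0, 0] = {0} → 1 state.
For l_f = 2: m_f ∈ {m_i−1, m_i, m_i+1} ∩ [−2, 2] = {-2, -1, 0} → 3 states.
Total: 4.

4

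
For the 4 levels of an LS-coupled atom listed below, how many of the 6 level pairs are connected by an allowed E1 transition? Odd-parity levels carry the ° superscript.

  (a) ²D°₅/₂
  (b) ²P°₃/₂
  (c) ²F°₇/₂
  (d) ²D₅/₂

3

(a)–(b): forbidden (parity).
(a)–(c): forbidden (parity).
(a)–(d): allowed.
(b)–(c): forbidden (parity, ΔL, ΔJ).
(b)–(d): allowed.
(c)–(d): allowed.
Allowed pairs: 3 of 6.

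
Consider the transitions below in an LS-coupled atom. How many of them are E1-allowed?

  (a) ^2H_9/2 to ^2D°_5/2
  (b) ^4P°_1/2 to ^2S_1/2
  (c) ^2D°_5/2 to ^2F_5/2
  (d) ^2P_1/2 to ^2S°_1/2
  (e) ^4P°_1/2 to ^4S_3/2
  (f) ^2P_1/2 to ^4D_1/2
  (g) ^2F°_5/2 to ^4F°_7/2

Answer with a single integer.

(a) forbidden (ΔL, ΔJ fail)
(b) forbidden (ΔS fails)
(c) allowed
(d) allowed
(e) allowed
(f) forbidden (parity, ΔS fail)
(g) forbidden (parity, ΔS fail)
Total allowed: 3 of 7.

3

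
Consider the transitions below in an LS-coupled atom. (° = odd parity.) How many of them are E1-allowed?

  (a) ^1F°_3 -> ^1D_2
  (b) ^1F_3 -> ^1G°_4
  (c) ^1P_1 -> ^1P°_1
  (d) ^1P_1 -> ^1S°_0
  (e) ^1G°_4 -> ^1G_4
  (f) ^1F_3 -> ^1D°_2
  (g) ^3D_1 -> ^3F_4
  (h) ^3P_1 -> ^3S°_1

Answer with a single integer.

(a) allowed
(b) allowed
(c) allowed
(d) allowed
(e) allowed
(f) allowed
(g) forbidden (parity, ΔJ fail)
(h) allowed
Total allowed: 7 of 8.

7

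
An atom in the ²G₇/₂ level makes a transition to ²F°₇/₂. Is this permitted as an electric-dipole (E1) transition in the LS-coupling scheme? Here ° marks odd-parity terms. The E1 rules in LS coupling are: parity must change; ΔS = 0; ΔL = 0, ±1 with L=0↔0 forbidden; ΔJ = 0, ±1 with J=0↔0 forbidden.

allowed

Initial level: S=1/2, L=4, J=7/2, parity even. Final level: S=1/2, L=3, J=7/2, parity odd.
ΔJ = 0, ±1 (not J=0↔0): J: 7/2 → 7/2, ΔJ = +0 — ok.
Parity must change: even → odd — ok.
ΔL = 0, ±1 (not L=0↔0): L: 4 → 3, ΔL = -1 — ok.
ΔS = 0: S: 1/2 → 1/2 — ok.
All four E1 rules are satisfied.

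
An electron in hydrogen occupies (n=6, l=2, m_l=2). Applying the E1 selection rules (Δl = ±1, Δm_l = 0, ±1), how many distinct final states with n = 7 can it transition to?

4

E1 requires Δl = ±1, so l_f ∈ {1, 3}; with 0 ≤ l_f ≤ n_f−1 = 6, the allowed l_f values are {1, 3}.
For l_f = 1: m_f ∈ {m_i−1, m_i, m_i+1} ∩ [−1, 1] = {1} → 1 state.
For l_f = 3: m_f ∈ {m_i−1, m_i, m_i+1} ∩ [−3, 3] = {1, 2, 3} → 3 states.
Total: 4.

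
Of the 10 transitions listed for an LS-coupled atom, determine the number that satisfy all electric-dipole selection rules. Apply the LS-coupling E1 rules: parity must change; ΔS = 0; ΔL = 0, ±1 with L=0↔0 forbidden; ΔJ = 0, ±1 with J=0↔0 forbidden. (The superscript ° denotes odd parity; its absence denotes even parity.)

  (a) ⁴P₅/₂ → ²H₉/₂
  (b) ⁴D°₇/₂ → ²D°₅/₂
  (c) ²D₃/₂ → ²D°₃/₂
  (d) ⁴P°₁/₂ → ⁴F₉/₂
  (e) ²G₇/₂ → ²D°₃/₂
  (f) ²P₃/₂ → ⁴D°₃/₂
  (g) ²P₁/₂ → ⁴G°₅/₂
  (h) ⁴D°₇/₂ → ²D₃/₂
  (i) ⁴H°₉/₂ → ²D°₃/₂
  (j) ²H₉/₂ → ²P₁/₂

(a) forbidden (parity, ΔS, ΔL, ΔJ fail)
(b) forbidden (parity, ΔS fail)
(c) allowed
(d) forbidden (ΔL, ΔJ fail)
(e) forbidden (ΔL, ΔJ fail)
(f) forbidden (ΔS fails)
(g) forbidden (ΔS, ΔL, ΔJ fail)
(h) forbidden (ΔS, ΔJ fail)
(i) forbidden (parity, ΔS, ΔL, ΔJ fail)
(j) forbidden (parity, ΔL, ΔJ fail)
Total allowed: 1 of 10.

1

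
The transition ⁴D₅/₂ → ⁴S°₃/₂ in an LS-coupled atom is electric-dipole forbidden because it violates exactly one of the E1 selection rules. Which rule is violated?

the ΔL = 0, ±1 rule

Parity must change: even → odd — ✓.
ΔS = 0: S: 3/2 → 3/2 — ✓.
ΔL = 0, ±1 (not L=0↔0): L: 2 → 0, ΔL = -2 — ✗.
ΔJ = 0, ±1 (not J=0↔0): J: 5/2 → 3/2, ΔJ = -1 — ✓.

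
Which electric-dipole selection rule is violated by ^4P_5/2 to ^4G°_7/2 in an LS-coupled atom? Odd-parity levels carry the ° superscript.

ΔL = 0, ±1 (not L=0↔0): L: 1 → 4, ΔL = +3 — fails.
Parity must change: even → odd — ok.
ΔJ = 0, ±1 (not J=0↔0): J: 5/2 → 7/2, ΔJ = +1 — ok.
ΔS = 0: S: 3/2 → 3/2 — ok.

the ΔL = 0, ±1 rule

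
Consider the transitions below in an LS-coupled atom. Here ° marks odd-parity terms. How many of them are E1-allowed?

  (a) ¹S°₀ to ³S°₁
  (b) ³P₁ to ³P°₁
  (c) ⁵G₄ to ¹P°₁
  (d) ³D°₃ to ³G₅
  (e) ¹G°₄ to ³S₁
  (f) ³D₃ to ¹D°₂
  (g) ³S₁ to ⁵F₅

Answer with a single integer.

(a) forbidden (parity, ΔS, ΔL fail)
(b) allowed
(c) forbidden (ΔS, ΔL, ΔJ fail)
(d) forbidden (ΔL, ΔJ fail)
(e) forbidden (ΔS, ΔL, ΔJ fail)
(f) forbidden (ΔS fails)
(g) forbidden (parity, ΔS, ΔL, ΔJ fail)
Total allowed: 1 of 7.

1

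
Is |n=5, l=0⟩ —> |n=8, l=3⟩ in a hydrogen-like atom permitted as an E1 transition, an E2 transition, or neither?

neither

Δl = 3 − 0 = +3; l_i + l_f = 3.
E1 (Δl = ±1): not satisfied.
E2 (Δl = 0,±2, l_i+l_f ≥ 2): not satisfied.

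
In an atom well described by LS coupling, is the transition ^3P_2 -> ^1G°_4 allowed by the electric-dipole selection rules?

forbidden

Reading off the term symbols: S 1→0, L 1→4, J 2→4, parity even→odd.
Parity must change: even → odd — ✓.
ΔS = 0: S: 1 → 0 — ✗.
ΔL = 0, ±1 (not L=0↔0): L: 1 → 4, ΔL = +3 — ✗.
ΔJ = 0, ±1 (not J=0↔0): J: 2 → 4, ΔJ = +2 — ✗.
Rule(s) violated: ΔS, ΔL, ΔJ.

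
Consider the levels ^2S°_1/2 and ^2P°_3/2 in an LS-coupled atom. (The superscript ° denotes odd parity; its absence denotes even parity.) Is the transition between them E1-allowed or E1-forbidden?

forbidden

Parity must change: odd → odd — fails.
ΔS = 0: S: 1/2 → 1/2 — passes.
ΔL = 0, ±1 (not L=0↔0): L: 0 → 1, ΔL = +1 — passes.
ΔJ = 0, ±1 (not J=0↔0): J: 1/2 → 3/2, ΔJ = +1 — passes.
Rule(s) violated: parity.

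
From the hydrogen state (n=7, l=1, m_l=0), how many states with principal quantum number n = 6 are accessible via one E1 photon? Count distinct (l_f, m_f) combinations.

E1 requires Δl = ±1, so l_f ∈ {0, 2}; with 0 ≤ l_f ≤ n_f−1 = 5, the allowed l_f values are {0, 2}.
For l_f = 0: m_f ∈ {m_i−1, m_i, m_i+1} ∩ [−0, 0] = {0} → 1 state.
For l_f = 2: m_f ∈ {m_i−1, m_i, m_i+1} ∩ [−2, 2] = {-1, 0, 1} → 3 states.
Total: 4.

4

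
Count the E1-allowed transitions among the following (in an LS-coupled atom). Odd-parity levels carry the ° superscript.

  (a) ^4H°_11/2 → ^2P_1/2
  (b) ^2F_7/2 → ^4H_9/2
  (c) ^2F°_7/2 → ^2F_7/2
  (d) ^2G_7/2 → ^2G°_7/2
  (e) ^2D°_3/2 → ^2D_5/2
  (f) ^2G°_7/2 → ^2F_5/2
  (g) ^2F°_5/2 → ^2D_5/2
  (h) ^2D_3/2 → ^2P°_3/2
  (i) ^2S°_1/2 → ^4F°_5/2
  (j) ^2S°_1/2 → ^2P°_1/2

(a) forbidden (ΔS, ΔL, ΔJ fail)
(b) forbidden (parity, ΔS, ΔL fail)
(c) allowed
(d) allowed
(e) allowed
(f) allowed
(g) allowed
(h) allowed
(i) forbidden (parity, ΔS, ΔL, ΔJ fail)
(j) forbidden (parity fails)
Total allowed: 6 of 10.

6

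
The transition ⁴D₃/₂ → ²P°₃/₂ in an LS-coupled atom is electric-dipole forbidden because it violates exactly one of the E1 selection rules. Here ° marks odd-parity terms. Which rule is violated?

Initial level: S=3/2, L=2, J=3/2, parity even. Final level: S=1/2, L=1, J=3/2, parity odd.
Parity must change: even → odd — passes.
ΔS = 0: S: 3/2 → 1/2 — fails.
ΔL = 0, ±1 (not L=0↔0): L: 2 → 1, ΔL = -1 — passes.
ΔJ = 0, ±1 (not J=0↔0): J: 3/2 → 3/2, ΔJ = +0 — passes.

the ΔS = 0 rule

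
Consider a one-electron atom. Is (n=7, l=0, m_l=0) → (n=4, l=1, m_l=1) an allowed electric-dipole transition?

allowed

Initial l = 0, final l = 1, so Δl = +1. E1 requires Δl = ±1: ok.
Δm_l = 1 − (0) = +1. E1 requires Δm_l = 0, ±1: ok.
All E1 selection rules are satisfied.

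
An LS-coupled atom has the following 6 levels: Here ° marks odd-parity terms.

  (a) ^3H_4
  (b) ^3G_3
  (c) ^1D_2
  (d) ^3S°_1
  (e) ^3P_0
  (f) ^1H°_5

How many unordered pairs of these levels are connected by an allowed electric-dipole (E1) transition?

(a)–(b): forbidden (parity).
(a)–(c): forbidden (parity, ΔS, ΔL, ΔJ).
(a)–(d): forbidden (ΔL, ΔJ).
(a)–(e): forbidden (parity, ΔL, ΔJ).
(a)–(f): forbidden (ΔS).
(b)–(c): forbidden (parity, ΔS, ΔL).
(b)–(d): forbidden (ΔL, ΔJ).
(b)–(e): forbidden (parity, ΔL, ΔJ).
(b)–(f): forbidden (ΔS, ΔJ).
(c)–(d): forbidden (ΔS, ΔL).
(c)–(e): forbidden (parity, ΔS, ΔJ).
(c)–(f): forbidden (ΔL, ΔJ).
(d)–(e): allowed.
(d)–(f): forbidden (parity, ΔS, ΔL, ΔJ).
(e)–(f): forbidden (ΔS, ΔL, ΔJ).
Allowed pairs: 1 of 15.

1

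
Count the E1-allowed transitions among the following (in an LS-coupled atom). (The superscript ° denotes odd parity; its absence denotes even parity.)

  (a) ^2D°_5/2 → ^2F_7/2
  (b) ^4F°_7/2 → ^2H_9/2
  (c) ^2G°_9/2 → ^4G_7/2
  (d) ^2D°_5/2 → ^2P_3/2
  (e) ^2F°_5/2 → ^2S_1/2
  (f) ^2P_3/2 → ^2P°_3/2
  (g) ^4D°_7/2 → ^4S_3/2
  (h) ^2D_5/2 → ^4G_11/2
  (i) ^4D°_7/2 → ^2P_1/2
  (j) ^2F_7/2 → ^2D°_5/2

4

(a) allowed
(b) forbidden (ΔS, ΔL fail)
(c) forbidden (ΔS fails)
(d) allowed
(e) forbidden (ΔL, ΔJ fail)
(f) allowed
(g) forbidden (ΔL, ΔJ fail)
(h) forbidden (parity, ΔS, ΔL, ΔJ fail)
(i) forbidden (ΔS, ΔJ fail)
(j) allowed
Total allowed: 4 of 10.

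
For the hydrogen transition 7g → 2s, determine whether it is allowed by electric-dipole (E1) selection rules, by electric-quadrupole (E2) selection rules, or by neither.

neither

Δl = 0 − 4 = -4; l_i + l_f = 4.
E1 (Δl = ±1): not satisfied.
E2 (Δl = 0,±2, l_i+l_f ≥ 2): not satisfied.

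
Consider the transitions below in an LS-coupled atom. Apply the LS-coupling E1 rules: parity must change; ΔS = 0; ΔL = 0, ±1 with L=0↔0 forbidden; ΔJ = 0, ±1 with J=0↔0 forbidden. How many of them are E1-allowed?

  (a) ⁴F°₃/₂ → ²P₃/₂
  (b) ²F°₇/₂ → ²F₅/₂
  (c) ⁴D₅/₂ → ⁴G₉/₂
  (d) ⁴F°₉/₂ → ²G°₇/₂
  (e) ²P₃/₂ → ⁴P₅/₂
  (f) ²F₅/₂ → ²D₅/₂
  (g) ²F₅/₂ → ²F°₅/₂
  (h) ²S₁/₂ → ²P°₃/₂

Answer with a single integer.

3

(a) forbidden (ΔS, ΔL fail)
(b) allowed
(c) forbidden (parity, ΔL, ΔJ fail)
(d) forbidden (parity, ΔS fail)
(e) forbidden (parity, ΔS fail)
(f) forbidden (parity fails)
(g) allowed
(h) allowed
Total allowed: 3 of 8.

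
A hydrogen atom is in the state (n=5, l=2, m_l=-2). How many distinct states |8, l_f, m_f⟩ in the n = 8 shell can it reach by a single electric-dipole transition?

4

E1 requires Δl = ±1, so l_f ∈ {1, 3}; with 0 ≤ l_f ≤ n_f−1 = 7, the allowed l_f values are {1, 3}.
For l_f = 1: m_f ∈ {m_i−1, m_i, m_i+1} ∩ [−1, 1] = {-1} → 1 state.
For l_f = 3: m_f ∈ {m_i−1, m_i, m_i+1} ∩ [−3, 3] = {-3, -2, -1} → 3 states.
Total: 4.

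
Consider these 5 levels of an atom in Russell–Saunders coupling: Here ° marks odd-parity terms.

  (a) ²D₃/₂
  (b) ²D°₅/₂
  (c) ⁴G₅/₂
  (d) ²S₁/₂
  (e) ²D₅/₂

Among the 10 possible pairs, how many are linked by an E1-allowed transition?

(a)–(b): allowed.
(a)–(c): forbidden (parity, ΔS, ΔL).
(a)–(d): forbidden (parity, ΔL).
(a)–(e): forbidden (parity).
(b)–(c): forbidden (ΔS, ΔL).
(b)–(d): forbidden (ΔL, ΔJ).
(b)–(e): allowed.
(c)–(d): forbidden (parity, ΔS, ΔL, ΔJ).
(c)–(e): forbidden (parity, ΔS, ΔL).
(d)–(e): forbidden (parity, ΔL, ΔJ).
Allowed pairs: 2 of 10.

2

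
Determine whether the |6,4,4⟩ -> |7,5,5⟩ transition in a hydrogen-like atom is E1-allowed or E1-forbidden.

allowed

Initial l = 4, final l = 5, so Δl = +1. E1 requires Δl = ±1: passes.
m_l: 4 → 5 (Δm_l = +1). |Δm_l| ≤ 1 passes.
All E1 selection rules are satisfied.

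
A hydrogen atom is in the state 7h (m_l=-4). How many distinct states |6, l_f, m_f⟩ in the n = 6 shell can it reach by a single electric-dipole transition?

2

E1 requires Δl = ±1, so l_f ∈ {4, 6}; with 0 ≤ l_f ≤ n_f−1 = 5, the allowed l_f values are {4}.
For l_f = 4: m_f ∈ {m_i−1, m_i, m_i+1} ∩ [−4, 4] = {-4, -3} → 2 states.
Total: 2.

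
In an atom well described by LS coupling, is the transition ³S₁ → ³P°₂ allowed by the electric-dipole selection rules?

Parity must change: even → odd — passes.
ΔS = 0: S: 1 → 1 — passes.
ΔL = 0, ±1 (not L=0↔0): L: 0 → 1, ΔL = +1 — passes.
ΔJ = 0, ±1 (not J=0↔0): J: 1 → 2, ΔJ = +1 — passes.
All four E1 rules are satisfied.

allowed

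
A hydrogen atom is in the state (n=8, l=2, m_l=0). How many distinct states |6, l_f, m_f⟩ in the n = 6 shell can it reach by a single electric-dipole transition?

6

E1 requires Δl = ±1, so l_f ∈ {1, 3}; with 0 ≤ l_f ≤ n_f−1 = 5, the allowed l_f values are {1, 3}.
For l_f = 1: m_f ∈ {m_i−1, m_i, m_i+1} ∩ [−1, 1] = {-1, 0, 1} → 3 states.
For l_f = 3: m_f ∈ {m_i−1, m_i, m_i+1} ∩ [−3, 3] = {-1, 0, 1} → 3 states.
Total: 6.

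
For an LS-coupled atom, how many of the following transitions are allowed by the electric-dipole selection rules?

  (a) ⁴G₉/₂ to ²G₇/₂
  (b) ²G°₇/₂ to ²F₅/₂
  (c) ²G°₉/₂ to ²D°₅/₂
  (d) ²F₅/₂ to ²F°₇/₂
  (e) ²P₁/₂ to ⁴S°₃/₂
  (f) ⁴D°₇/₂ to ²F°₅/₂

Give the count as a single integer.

(a) forbidden (parity, ΔS fail)
(b) allowed
(c) forbidden (parity, ΔL, ΔJ fail)
(d) allowed
(e) forbidden (ΔS fails)
(f) forbidden (parity, ΔS fail)
Total allowed: 2 of 6.

2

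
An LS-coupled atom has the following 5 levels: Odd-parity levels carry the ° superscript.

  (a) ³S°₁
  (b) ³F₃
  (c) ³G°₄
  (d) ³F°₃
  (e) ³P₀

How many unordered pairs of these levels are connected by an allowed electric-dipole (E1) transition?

3

(a)–(b): forbidden (ΔL, ΔJ).
(a)–(c): forbidden (parity, ΔL, ΔJ).
(a)–(d): forbidden (parity, ΔL, ΔJ).
(a)–(e): allowed.
(b)–(c): allowed.
(b)–(d): allowed.
(b)–(e): forbidden (parity, ΔL, ΔJ).
(c)–(d): forbidden (parity).
(c)–(e): forbidden (ΔL, ΔJ).
(d)–(e): forbidden (ΔL, ΔJ).
Allowed pairs: 3 of 10.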